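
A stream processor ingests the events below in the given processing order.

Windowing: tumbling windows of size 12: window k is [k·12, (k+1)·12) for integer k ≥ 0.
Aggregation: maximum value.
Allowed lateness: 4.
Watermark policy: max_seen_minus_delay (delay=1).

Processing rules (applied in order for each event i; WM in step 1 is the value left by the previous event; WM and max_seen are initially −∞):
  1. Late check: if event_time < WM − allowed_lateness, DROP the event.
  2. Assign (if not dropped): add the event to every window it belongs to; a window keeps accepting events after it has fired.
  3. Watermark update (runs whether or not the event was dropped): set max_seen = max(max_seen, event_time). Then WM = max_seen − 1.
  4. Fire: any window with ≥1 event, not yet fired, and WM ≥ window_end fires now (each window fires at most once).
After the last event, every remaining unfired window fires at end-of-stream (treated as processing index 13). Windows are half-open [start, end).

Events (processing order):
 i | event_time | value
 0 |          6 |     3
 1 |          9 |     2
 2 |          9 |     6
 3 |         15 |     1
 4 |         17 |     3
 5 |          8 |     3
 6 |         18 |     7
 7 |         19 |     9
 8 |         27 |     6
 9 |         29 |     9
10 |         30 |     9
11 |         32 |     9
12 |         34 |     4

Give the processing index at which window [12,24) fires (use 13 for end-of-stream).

i=0 t=6 v=3: → [0,12); WM=5
i=1 t=9 v=2: → [0,12); WM=8
i=2 t=9 v=6: → [0,12); WM=8
i=3 t=15 v=1: → [12,24); WM=14; [0,12) fires=6
i=4 t=17 v=3: → [12,24); WM=16
i=5 t=8 v=3: DROP (t<16-4); WM=16
i=6 t=18 v=7: → [12,24); WM=17
i=7 t=19 v=9: → [12,24); WM=18
i=8 t=27 v=6: → [24,36); WM=26; [12,24) fires=9
i=9 t=29 v=9: → [24,36); WM=28
i=10 t=30 v=9: → [24,36); WM=29
i=11 t=32 v=9: → [24,36); WM=31
i=12 t=34 v=4: → [24,36); WM=33

8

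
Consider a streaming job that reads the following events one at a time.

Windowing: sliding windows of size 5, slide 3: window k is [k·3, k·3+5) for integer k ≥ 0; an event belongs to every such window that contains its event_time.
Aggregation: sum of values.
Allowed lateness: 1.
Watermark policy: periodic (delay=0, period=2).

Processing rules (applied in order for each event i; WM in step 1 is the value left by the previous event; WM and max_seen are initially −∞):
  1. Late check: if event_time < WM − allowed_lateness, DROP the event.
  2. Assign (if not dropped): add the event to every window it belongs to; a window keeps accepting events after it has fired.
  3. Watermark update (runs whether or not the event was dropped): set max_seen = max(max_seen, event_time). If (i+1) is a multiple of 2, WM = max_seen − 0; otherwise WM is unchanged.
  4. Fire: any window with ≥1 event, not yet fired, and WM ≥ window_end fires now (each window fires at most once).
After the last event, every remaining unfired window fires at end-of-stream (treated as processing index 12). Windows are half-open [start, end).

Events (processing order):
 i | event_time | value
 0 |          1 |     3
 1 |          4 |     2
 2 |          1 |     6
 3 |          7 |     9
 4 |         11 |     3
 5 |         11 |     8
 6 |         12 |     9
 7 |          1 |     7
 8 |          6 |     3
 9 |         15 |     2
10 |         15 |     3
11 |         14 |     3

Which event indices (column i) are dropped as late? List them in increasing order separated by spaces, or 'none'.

2 7 8

i=0 t=1 v=3: → [0,5); WM=−∞
i=1 t=4 v=2: → [3,8),[0,5); WM=4
i=2 t=1 v=6: DROP (t<4-1); WM=4
i=3 t=7 v=9: → [6,11),[3,8); WM=7; [0,5) fires=5
i=4 t=11 v=3: → [9,14); WM=7
i=5 t=11 v=8: → [9,14); WM=11; [3,8) fires=11 [6,11) fires=9
i=6 t=12 v=9: → [12,17),[9,14); WM=11
i=7 t=1 v=7: DROP (t<11-1); WM=12
i=8 t=6 v=3: DROP (t<12-1); WM=12
i=9 t=15 v=2: → [15,20),[12,17); WM=15; [9,14) fires=20
i=10 t=15 v=3: → [15,20),[12,17); WM=15
i=11 t=14 v=3: → [12,17); WM=15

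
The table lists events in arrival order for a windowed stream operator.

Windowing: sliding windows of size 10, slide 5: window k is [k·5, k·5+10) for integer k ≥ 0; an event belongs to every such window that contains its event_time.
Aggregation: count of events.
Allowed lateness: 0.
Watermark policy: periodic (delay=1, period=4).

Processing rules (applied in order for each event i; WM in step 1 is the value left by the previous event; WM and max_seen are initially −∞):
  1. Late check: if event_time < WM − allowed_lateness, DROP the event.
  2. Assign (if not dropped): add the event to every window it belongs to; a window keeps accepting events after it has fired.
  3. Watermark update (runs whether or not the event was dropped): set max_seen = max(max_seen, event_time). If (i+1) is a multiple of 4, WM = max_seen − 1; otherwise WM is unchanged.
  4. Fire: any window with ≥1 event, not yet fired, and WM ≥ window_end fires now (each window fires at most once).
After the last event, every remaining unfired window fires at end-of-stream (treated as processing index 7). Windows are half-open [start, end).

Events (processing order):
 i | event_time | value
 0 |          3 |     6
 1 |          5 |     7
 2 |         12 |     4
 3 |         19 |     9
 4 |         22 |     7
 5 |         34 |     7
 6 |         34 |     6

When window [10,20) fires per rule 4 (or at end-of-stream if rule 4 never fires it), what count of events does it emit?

2

i=0 t=3 v=6: → [0,10); WM=−∞
i=1 t=5 v=7: → [5,15),[0,10); WM=−∞
i=2 t=12 v=4: → [10,20),[5,15); WM=−∞
i=3 t=19 v=9: → [15,25),[10,20); WM=18; [0,10) fires=2 [5,15) fires=2
i=4 t=22 v=7: → [20,30),[15,25); WM=18
i=5 t=34 v=7: → [30,40),[25,35); WM=18
i=6 t=34 v=6: → [30,40),[25,35); WM=18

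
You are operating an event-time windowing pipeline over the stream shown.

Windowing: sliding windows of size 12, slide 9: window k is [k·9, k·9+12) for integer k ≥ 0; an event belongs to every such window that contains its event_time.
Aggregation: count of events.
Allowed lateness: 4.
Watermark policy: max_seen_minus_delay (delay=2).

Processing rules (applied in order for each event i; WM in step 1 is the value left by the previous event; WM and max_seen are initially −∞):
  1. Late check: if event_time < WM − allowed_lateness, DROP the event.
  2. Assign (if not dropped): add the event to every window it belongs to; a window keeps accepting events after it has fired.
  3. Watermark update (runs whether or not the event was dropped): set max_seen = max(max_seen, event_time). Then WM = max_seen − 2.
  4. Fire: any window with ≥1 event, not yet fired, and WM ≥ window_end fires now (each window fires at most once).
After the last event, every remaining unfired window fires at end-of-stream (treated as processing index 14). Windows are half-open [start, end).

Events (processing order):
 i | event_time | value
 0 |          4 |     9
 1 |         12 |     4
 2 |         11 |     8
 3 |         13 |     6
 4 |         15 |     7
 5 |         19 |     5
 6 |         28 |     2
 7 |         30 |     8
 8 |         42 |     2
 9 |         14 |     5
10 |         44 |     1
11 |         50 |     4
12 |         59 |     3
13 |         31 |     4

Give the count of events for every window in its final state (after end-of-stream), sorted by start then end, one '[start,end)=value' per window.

[0,12)=2 [9,21)=5 [18,30)=2 [27,39)=2 [36,48)=2 [45,57)=1 [54,66)=1

i=0 t=4 v=9: → [0,12); WM=2
i=1 t=12 v=4: → [9,21); WM=10
i=2 t=11 v=8: → [9,21),[0,12); WM=10
i=3 t=13 v=6: → [9,21); WM=11
i=4 t=15 v=7: → [9,21); WM=13; [0,12) fires=2
i=5 t=19 v=5: → [18,30),[9,21); WM=17
i=6 t=28 v=2: → [27,39),[18,30); WM=26; [9,21) fires=5
i=7 t=30 v=8: → [27,39); WM=28
i=8 t=42 v=2: → [36,48); WM=40; [18,30) fires=2 [27,39) fires=2
i=9 t=14 v=5: DROP (t<40-4); WM=40
i=10 t=44 v=1: → [36,48); WM=42
i=11 t=50 v=4: → [45,57); WM=48; [36,48) fires=2
i=12 t=59 v=3: → [54,66); WM=57; [45,57) fires=1
i=13 t=31 v=4: DROP (t<57-4); WM=57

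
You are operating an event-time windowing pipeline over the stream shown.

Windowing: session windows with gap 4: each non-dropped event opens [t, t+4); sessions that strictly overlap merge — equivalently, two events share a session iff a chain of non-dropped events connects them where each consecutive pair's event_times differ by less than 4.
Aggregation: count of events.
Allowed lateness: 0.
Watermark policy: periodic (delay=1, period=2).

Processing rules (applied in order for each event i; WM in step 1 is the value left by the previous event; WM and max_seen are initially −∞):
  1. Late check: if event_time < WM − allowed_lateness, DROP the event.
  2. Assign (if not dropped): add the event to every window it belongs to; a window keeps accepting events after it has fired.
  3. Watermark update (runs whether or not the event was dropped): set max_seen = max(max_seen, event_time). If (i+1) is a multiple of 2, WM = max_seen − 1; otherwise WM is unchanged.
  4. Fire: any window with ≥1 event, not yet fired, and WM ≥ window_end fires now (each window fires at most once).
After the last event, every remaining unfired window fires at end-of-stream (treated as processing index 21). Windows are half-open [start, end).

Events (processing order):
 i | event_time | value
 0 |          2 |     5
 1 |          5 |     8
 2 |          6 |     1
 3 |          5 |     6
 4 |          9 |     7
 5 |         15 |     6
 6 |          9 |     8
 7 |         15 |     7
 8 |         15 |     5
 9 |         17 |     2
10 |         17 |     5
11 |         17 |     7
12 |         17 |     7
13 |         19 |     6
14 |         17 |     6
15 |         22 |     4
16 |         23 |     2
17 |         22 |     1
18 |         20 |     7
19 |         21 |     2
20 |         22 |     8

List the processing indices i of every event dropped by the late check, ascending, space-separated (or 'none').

6 14 18 19

i=0 t=2 v=5: → [2,6); WM=−∞
i=1 t=5 v=8: → [2,9); WM=4
i=2 t=6 v=1: → [2,10); WM=4
i=3 t=5 v=6: → [2,10); WM=5
i=4 t=9 v=7: → [2,13); WM=5
i=5 t=15 v=6: → [15,19); WM=14
i=6 t=9 v=8: DROP (t<14-0); WM=14
i=7 t=15 v=7: → [15,19); WM=14
i=8 t=15 v=5: → [15,19); WM=14
i=9 t=17 v=2: → [15,21); WM=16
i=10 t=17 v=5: → [15,21); WM=16
i=11 t=17 v=7: → [15,21); WM=16
i=12 t=17 v=7: → [15,21); WM=16
i=13 t=19 v=6: → [15,23); WM=18
i=14 t=17 v=6: DROP (t<18-0); WM=18
i=15 t=22 v=4: → [15,26); WM=21
i=16 t=23 v=2: → [15,27); WM=21
i=17 t=22 v=1: → [15,27); WM=22
i=18 t=20 v=7: DROP (t<22-0); WM=22
i=19 t=21 v=2: DROP (t<22-0); WM=22
i=20 t=22 v=8: → [15,27); WM=22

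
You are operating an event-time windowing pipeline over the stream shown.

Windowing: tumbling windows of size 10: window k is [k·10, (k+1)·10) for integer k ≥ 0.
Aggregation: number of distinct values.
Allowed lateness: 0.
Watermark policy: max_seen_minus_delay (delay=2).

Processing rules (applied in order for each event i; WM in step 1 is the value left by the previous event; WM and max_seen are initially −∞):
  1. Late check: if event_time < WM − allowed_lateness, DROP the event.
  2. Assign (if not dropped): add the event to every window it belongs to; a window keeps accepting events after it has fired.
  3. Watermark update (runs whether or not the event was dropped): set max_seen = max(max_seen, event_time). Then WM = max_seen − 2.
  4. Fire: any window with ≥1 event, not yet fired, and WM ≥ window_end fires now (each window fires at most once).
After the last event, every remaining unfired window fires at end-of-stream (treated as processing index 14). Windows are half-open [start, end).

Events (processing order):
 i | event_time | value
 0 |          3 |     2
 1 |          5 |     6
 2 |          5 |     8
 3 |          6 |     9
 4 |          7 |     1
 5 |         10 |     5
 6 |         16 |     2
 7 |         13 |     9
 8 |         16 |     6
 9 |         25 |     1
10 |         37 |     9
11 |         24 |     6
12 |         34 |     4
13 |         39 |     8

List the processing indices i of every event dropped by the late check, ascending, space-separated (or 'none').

7 11 12

i=0 t=3 v=2: → [0,10); WM=1
i=1 t=5 v=6: → [0,10); WM=3
i=2 t=5 v=8: → [0,10); WM=3
i=3 t=6 v=9: → [0,10); WM=4
i=4 t=7 v=1: → [0,10); WM=5
i=5 t=10 v=5: → [10,20); WM=8
i=6 t=16 v=2: → [10,20); WM=14; [0,10) fires=5
i=7 t=13 v=9: DROP (t<14-0); WM=14
i=8 t=16 v=6: → [10,20); WM=14
i=9 t=25 v=1: → [20,30); WM=23; [10,20) fires=3
i=10 t=37 v=9: → [30,40); WM=35; [20,30) fires=1
i=11 t=24 v=6: DROP (t<35-0); WM=35
i=12 t=34 v=4: DROP (t<35-0); WM=35
i=13 t=39 v=8: → [30,40); WM=37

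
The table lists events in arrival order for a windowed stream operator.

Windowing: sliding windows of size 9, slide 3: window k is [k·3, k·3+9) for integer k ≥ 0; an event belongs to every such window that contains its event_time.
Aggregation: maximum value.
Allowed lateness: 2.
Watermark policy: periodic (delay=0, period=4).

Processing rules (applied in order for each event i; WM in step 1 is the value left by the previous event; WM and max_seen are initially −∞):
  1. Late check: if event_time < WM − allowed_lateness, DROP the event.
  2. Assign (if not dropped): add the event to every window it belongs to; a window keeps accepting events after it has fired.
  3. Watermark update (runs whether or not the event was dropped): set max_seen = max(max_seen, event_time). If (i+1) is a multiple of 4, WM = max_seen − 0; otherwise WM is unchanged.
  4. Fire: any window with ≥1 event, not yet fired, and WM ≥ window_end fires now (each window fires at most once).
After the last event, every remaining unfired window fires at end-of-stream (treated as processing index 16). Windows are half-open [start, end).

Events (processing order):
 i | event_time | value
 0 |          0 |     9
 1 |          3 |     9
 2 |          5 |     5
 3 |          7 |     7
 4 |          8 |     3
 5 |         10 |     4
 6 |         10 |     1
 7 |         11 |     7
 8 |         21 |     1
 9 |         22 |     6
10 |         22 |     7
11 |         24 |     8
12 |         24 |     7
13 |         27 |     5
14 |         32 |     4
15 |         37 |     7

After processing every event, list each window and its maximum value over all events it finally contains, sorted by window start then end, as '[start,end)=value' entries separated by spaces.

[0,9)=9 [3,12)=9 [6,15)=7 [9,18)=7 [15,24)=7 [18,27)=8 [21,30)=8 [24,33)=8 [27,36)=5 [30,39)=7 [33,42)=7 [36,45)=7

i=0 t=0 v=9: → [0,9); WM=−∞
i=1 t=3 v=9: → [3,12),[0,9); WM=−∞
i=2 t=5 v=5: → [3,12),[0,9); WM=−∞
i=3 t=7 v=7: → [6,15),[3,12),[0,9); WM=7
i=4 t=8 v=3: → [6,15),[3,12),[0,9); WM=7
i=5 t=10 v=4: → [9,18),[6,15),[3,12); WM=7
i=6 t=10 v=1: → [9,18),[6,15),[3,12); WM=7
i=7 t=11 v=7: → [9,18),[6,15),[3,12); WM=11; [0,9) fires=9
i=8 t=21 v=1: → [21,30),[18,27),[15,24); WM=11
i=9 t=22 v=6: → [21,30),[18,27),[15,24); WM=11
i=10 t=22 v=7: → [21,30),[18,27),[15,24); WM=11
i=11 t=24 v=8: → [24,33),[21,30),[18,27); WM=24; [3,12) fires=9 [6,15) fires=7 [9,18) fires=7 [15,24) fires=7
i=12 t=24 v=7: → [24,33),[21,30),[18,27); WM=24
i=13 t=27 v=5: → [27,36),[24,33),[21,30); WM=24
i=14 t=32 v=4: → [30,39),[27,36),[24,33); WM=24
i=15 t=37 v=7: → [36,45),[33,42),[30,39); WM=37; [18,27) fires=8 [21,30) fires=8 [24,33) fires=8 [27,36) fires=5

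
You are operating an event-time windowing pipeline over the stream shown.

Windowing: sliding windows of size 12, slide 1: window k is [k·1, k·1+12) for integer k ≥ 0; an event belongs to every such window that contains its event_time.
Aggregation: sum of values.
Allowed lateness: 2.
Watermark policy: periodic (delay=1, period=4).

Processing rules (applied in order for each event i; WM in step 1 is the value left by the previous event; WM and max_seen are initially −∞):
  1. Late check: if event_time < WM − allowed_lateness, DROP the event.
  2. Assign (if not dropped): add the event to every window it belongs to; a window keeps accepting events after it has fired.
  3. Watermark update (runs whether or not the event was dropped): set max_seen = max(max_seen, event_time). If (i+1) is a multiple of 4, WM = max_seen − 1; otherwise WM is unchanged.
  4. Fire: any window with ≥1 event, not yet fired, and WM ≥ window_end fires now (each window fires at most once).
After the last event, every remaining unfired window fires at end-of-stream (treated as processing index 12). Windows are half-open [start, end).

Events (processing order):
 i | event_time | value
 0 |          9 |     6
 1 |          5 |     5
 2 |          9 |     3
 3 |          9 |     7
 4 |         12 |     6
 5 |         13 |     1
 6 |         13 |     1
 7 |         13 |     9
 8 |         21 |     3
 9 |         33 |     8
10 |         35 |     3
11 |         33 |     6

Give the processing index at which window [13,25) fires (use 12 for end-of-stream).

11

i=0 t=9 v=6: → [9,21),[8,20),[7,19),[6,18),[5,17),[4,16),[3,15),[2,14),[1,13),[0,12); WM=−∞
i=1 t=5 v=5: → [5,17),[4,16),[3,15),[2,14),[1,13),[0,12); WM=−∞
i=2 t=9 v=3: → [9,21),[8,20),[7,19),[6,18),[5,17),[4,16),[3,15),[2,14),[1,13),[0,12); WM=−∞
i=3 t=9 v=7: → [9,21),[8,20),[7,19),[6,18),[5,17),[4,16),[3,15),[2,14),[1,13),[0,12); WM=8
i=4 t=12 v=6: → [12,24),[11,23),[10,22),[9,21),[8,20),[7,19),[6,18),[5,17),[4,16),[3,15),[2,14),[1,13); WM=8
i=5 t=13 v=1: → [13,25),[12,24),[11,23),[10,22),[9,21),[8,20),[7,19),[6,18),[5,17),[4,16),[3,15),[2,14); WM=8
i=6 t=13 v=1: → [13,25),[12,24),[11,23),[10,22),[9,21),[8,20),[7,19),[6,18),[5,17),[4,16),[3,15),[2,14); WM=8
i=7 t=13 v=9: → [13,25),[12,24),[11,23),[10,22),[9,21),[8,20),[7,19),[6,18),[5,17),[4,16),[3,15),[2,14); WM=12; [0,12) fires=21
i=8 t=21 v=3: → [21,33),[20,32),[19,31),[18,30),[17,29),[16,28),[15,27),[14,26),[13,25),[12,24),[11,23),[10,22); WM=12
i=9 t=33 v=8: → [33,45),[32,44),[31,43),[30,42),[29,41),[28,40),[27,39),[26,38),[25,37),[24,36),[23,35),[22,34); WM=12
i=10 t=35 v=3: → [35,47),[34,46),[33,45),[32,44),[31,43),[30,42),[29,41),[28,40),[27,39),[26,38),[25,37),[24,36); WM=12
i=11 t=33 v=6: → [33,45),[32,44),[31,43),[30,42),[29,41),[28,40),[27,39),[26,38),[25,37),[24,36),[23,35),[22,34); WM=34; [1,13) fires=27 [2,14) fires=38 [3,15) fires=38 [4,16) fires=38 [5,17) fires=38 [6,18) fires=33 [7,19) fires=33 [8,20) fires=33 [9,21) fires=33 [10,22) fires=20 [11,23) fires=20 [12,24) fires=20 [13,25) fires=14 [14,26) fires=3 [15,27) fires=3 [16,28) fires=3 [17,29) fires=3 [18,30) fires=3 [19,31) fires=3 [20,32) fires=3 [21,33) fires=3 [22,34) fires=14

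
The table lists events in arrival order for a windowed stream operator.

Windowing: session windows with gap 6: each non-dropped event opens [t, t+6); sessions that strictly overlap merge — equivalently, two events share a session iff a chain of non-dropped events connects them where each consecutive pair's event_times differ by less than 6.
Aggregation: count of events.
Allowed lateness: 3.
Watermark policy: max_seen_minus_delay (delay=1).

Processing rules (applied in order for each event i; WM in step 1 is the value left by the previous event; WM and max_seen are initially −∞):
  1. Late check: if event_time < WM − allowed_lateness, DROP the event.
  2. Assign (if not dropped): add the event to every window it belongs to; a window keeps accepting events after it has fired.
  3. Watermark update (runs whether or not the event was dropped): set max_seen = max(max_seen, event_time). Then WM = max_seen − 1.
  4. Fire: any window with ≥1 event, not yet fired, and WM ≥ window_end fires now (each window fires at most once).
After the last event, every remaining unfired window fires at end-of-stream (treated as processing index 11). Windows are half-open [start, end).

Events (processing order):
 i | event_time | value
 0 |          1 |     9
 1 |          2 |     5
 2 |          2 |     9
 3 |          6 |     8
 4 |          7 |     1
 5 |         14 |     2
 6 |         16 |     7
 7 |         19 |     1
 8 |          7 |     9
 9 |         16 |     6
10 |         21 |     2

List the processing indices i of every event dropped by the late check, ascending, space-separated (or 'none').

8

i=0 t=1 v=9: → [1,7); WM=0
i=1 t=2 v=5: → [1,8); WM=1
i=2 t=2 v=9: → [1,8); WM=1
i=3 t=6 v=8: → [1,12); WM=5
i=4 t=7 v=1: → [1,13); WM=6
i=5 t=14 v=2: → [14,20); WM=13
i=6 t=16 v=7: → [14,22); WM=15
i=7 t=19 v=1: → [14,25); WM=18
i=8 t=7 v=9: DROP (t<18-3); WM=18
i=9 t=16 v=6: → [14,25); WM=18
i=10 t=21 v=2: → [14,27); WM=20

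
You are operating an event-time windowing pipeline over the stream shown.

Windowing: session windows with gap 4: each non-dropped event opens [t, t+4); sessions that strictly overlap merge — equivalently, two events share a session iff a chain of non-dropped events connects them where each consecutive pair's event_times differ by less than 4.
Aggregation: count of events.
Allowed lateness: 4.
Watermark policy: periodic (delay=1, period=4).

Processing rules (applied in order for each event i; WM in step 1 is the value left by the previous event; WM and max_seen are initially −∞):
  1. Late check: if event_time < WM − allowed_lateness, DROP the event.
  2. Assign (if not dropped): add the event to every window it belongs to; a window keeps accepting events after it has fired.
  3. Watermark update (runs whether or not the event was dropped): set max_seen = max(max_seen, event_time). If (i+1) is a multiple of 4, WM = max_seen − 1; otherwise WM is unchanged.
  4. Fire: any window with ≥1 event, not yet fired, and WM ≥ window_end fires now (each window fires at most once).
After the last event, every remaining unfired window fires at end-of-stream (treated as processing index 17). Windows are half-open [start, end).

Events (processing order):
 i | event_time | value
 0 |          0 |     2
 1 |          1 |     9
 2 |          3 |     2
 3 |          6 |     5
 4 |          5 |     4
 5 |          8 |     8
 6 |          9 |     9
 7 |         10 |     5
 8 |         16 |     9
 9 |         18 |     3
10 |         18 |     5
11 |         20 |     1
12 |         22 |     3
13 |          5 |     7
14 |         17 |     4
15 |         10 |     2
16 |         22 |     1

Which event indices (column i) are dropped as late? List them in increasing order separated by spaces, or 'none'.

i=0 t=0 v=2: → [0,4); WM=−∞
i=1 t=1 v=9: → [0,5); WM=−∞
i=2 t=3 v=2: → [0,7); WM=−∞
i=3 t=6 v=5: → [0,10); WM=5
i=4 t=5 v=4: → [0,10); WM=5
i=5 t=8 v=8: → [0,12); WM=5
i=6 t=9 v=9: → [0,13); WM=5
i=7 t=10 v=5: → [0,14); WM=9
i=8 t=16 v=9: → [16,20); WM=9
i=9 t=18 v=3: → [16,22); WM=9
i=10 t=18 v=5: → [16,22); WM=9
i=11 t=20 v=1: → [16,24); WM=19
i=12 t=22 v=3: → [16,26); WM=19
i=13 t=5 v=7: DROP (t<19-4); WM=19
i=14 t=17 v=4: → [16,26); WM=19
i=15 t=10 v=2: DROP (t<19-4); WM=21
i=16 t=22 v=1: → [16,26); WM=21

13 15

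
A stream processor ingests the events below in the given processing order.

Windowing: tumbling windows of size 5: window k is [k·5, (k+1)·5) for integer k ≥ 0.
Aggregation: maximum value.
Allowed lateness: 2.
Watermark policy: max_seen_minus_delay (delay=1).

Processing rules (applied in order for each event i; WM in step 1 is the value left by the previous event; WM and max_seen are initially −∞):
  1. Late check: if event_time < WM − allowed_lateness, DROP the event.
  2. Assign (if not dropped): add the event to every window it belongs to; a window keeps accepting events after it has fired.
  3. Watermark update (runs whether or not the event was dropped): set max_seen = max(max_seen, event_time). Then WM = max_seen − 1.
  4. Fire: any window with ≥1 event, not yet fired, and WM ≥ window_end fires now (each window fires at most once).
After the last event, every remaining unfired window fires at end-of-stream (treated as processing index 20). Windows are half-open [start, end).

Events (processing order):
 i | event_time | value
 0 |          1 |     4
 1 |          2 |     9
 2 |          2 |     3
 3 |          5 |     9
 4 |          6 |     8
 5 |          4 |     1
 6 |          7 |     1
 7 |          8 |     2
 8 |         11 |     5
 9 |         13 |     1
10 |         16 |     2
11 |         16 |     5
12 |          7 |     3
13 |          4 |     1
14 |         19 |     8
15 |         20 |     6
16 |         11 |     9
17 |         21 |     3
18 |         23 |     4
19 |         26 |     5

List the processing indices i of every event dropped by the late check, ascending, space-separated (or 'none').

i=0 t=1 v=4: → [0,5); WM=0
i=1 t=2 v=9: → [0,5); WM=1
i=2 t=2 v=3: → [0,5); WM=1
i=3 t=5 v=9: → [5,10); WM=4
i=4 t=6 v=8: → [5,10); WM=5; [0,5) fires=9
i=5 t=4 v=1: → [0,5); WM=5
i=6 t=7 v=1: → [5,10); WM=6
i=7 t=8 v=2: → [5,10); WM=7
i=8 t=11 v=5: → [10,15); WM=10; [5,10) fires=9
i=9 t=13 v=1: → [10,15); WM=12
i=10 t=16 v=2: → [15,20); WM=15; [10,15) fires=5
i=11 t=16 v=5: → [15,20); WM=15
i=12 t=7 v=3: DROP (t<15-2); WM=15
i=13 t=4 v=1: DROP (t<15-2); WM=15
i=14 t=19 v=8: → [15,20); WM=18
i=15 t=20 v=6: → [20,25); WM=19
i=16 t=11 v=9: DROP (t<19-2); WM=19
i=17 t=21 v=3: → [20,25); WM=20; [15,20) fires=8
i=18 t=23 v=4: → [20,25); WM=22
i=19 t=26 v=5: → [25,30); WM=25; [20,25) fires=6

12 13 16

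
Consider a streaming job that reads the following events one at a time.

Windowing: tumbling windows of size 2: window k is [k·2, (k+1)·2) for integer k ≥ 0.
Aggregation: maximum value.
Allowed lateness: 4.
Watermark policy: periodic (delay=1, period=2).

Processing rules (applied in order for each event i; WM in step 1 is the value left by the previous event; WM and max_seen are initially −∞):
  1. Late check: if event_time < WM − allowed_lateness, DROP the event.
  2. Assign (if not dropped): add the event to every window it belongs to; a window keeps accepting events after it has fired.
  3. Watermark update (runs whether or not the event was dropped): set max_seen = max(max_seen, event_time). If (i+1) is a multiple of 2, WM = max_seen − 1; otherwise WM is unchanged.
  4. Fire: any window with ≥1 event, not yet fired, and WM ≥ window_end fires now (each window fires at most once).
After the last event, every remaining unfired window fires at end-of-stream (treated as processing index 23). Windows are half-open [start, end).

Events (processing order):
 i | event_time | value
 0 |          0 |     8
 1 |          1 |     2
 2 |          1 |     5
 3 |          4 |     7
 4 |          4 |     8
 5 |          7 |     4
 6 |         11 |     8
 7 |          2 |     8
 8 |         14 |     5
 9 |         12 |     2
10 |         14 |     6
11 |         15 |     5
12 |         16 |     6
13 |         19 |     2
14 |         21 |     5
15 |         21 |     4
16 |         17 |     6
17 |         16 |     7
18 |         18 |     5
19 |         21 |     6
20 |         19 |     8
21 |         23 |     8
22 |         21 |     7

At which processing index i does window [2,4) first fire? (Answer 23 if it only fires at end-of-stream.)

7

i=0 t=0 v=8: → [0,2); WM=−∞
i=1 t=1 v=2: → [0,2); WM=0
i=2 t=1 v=5: → [0,2); WM=0
i=3 t=4 v=7: → [4,6); WM=3; [0,2) fires=8
i=4 t=4 v=8: → [4,6); WM=3
i=5 t=7 v=4: → [6,8); WM=6; [4,6) fires=8
i=6 t=11 v=8: → [10,12); WM=6
i=7 t=2 v=8: → [2,4); WM=10; [2,4) fires=8 [6,8) fires=4
i=8 t=14 v=5: → [14,16); WM=10
i=9 t=12 v=2: → [12,14); WM=13; [10,12) fires=8
i=10 t=14 v=6: → [14,16); WM=13
i=11 t=15 v=5: → [14,16); WM=14; [12,14) fires=2
i=12 t=16 v=6: → [16,18); WM=14
i=13 t=19 v=2: → [18,20); WM=18; [14,16) fires=6 [16,18) fires=6
i=14 t=21 v=5: → [20,22); WM=18
i=15 t=21 v=4: → [20,22); WM=20; [18,20) fires=2
i=16 t=17 v=6: → [16,18); WM=20
i=17 t=16 v=7: → [16,18); WM=20
i=18 t=18 v=5: → [18,20); WM=20
i=19 t=21 v=6: → [20,22); WM=20
i=20 t=19 v=8: → [18,20); WM=20
i=21 t=23 v=8: → [22,24); WM=22; [20,22) fires=6
i=22 t=21 v=7: → [20,22); WM=22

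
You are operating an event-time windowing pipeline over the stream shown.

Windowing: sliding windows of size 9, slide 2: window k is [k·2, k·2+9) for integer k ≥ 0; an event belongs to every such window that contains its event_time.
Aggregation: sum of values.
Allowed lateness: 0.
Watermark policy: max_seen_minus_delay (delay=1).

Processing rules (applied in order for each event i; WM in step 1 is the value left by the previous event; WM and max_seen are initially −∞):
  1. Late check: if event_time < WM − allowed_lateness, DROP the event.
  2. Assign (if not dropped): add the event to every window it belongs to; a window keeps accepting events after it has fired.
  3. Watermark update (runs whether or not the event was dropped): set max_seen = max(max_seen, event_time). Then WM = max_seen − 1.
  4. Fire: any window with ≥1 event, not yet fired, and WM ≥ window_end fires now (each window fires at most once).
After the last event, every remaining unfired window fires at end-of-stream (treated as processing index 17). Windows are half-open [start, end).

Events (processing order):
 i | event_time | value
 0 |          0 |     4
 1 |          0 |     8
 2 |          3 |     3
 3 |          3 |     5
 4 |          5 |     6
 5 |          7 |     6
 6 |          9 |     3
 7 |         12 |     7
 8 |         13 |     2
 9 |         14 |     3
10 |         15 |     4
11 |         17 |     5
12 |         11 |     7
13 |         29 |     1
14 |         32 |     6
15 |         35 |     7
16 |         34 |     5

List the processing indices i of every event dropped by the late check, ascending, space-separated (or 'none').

i=0 t=0 v=4: → [0,9); WM=-1
i=1 t=0 v=8: → [0,9); WM=-1
i=2 t=3 v=3: → [2,11),[0,9); WM=2
i=3 t=3 v=5: → [2,11),[0,9); WM=2
i=4 t=5 v=6: → [4,13),[2,11),[0,9); WM=4
i=5 t=7 v=6: → [6,15),[4,13),[2,11),[0,9); WM=6
i=6 t=9 v=3: → [8,17),[6,15),[4,13),[2,11); WM=8
i=7 t=12 v=7: → [12,21),[10,19),[8,17),[6,15),[4,13); WM=11; [0,9) fires=32 [2,11) fires=23
i=8 t=13 v=2: → [12,21),[10,19),[8,17),[6,15); WM=12
i=9 t=14 v=3: → [14,23),[12,21),[10,19),[8,17),[6,15); WM=13; [4,13) fires=22
i=10 t=15 v=4: → [14,23),[12,21),[10,19),[8,17); WM=14
i=11 t=17 v=5: → [16,25),[14,23),[12,21),[10,19); WM=16; [6,15) fires=21
i=12 t=11 v=7: DROP (t<16-0); WM=16
i=13 t=29 v=1: → [28,37),[26,35),[24,33),[22,31); WM=28; [8,17) fires=19 [10,19) fires=21 [12,21) fires=21 [14,23) fires=12 [16,25) fires=5
i=14 t=32 v=6: → [32,41),[30,39),[28,37),[26,35),[24,33); WM=31; [22,31) fires=1
i=15 t=35 v=7: → [34,43),[32,41),[30,39),[28,37); WM=34; [24,33) fires=7
i=16 t=34 v=5: → [34,43),[32,41),[30,39),[28,37),[26,35); WM=34

12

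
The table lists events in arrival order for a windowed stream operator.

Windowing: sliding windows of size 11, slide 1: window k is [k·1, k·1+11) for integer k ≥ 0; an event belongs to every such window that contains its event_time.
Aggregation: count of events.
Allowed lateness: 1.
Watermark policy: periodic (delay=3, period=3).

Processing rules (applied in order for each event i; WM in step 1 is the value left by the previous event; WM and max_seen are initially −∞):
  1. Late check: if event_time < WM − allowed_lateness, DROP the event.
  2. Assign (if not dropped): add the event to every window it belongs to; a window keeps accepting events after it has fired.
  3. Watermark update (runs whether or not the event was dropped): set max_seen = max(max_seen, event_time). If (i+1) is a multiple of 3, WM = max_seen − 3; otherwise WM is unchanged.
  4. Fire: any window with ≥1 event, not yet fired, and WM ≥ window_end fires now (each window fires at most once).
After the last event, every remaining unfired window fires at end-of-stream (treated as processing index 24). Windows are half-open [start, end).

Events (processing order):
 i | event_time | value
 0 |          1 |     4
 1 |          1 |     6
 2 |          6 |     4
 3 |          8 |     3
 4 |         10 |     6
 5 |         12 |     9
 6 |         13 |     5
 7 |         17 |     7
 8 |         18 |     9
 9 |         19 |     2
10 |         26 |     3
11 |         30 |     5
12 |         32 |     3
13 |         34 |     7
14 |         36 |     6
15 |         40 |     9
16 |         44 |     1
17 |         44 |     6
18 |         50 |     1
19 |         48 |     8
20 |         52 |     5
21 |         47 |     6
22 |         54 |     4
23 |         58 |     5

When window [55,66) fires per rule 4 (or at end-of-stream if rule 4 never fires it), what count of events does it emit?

i=0 t=1 v=4: → [1,12),[0,11); WM=−∞
i=1 t=1 v=6: → [1,12),[0,11); WM=−∞
i=2 t=6 v=4: → [6,17),[5,16),[4,15),[3,14),[2,13),[1,12),[0,11); WM=3
i=3 t=8 v=3: → [8,19),[7,18),[6,17),[5,16),[4,15),[3,14),[2,13),[1,12),[0,11); WM=3
i=4 t=10 v=6: → [10,21),[9,20),[8,19),[7,18),[6,17),[5,16),[4,15),[3,14),[2,13),[1,12),[0,11); WM=3
i=5 t=12 v=9: → [12,23),[11,22),[10,21),[9,20),[8,19),[7,18),[6,17),[5,16),[4,15),[3,14),[2,13); WM=9
i=6 t=13 v=5: → [13,24),[12,23),[11,22),[10,21),[9,20),[8,19),[7,18),[6,17),[5,16),[4,15),[3,14); WM=9
i=7 t=17 v=7: → [17,28),[16,27),[15,26),[14,25),[13,24),[12,23),[11,22),[10,21),[9,20),[8,19),[7,18); WM=9
i=8 t=18 v=9: → [18,29),[17,28),[16,27),[15,26),[14,25),[13,24),[12,23),[11,22),[10,21),[9,20),[8,19); WM=15; [0,11) fires=5 [1,12) fires=5 [2,13) fires=4 [3,14) fires=5 [4,15) fires=5
i=9 t=19 v=2: → [19,30),[18,29),[17,28),[16,27),[15,26),[14,25),[13,24),[12,23),[11,22),[10,21),[9,20); WM=15
i=10 t=26 v=3: → [26,37),[25,36),[24,35),[23,34),[22,33),[21,32),[20,31),[19,30),[18,29),[17,28),[16,27); WM=15
i=11 t=30 v=5: → [30,41),[29,40),[28,39),[27,38),[26,37),[25,36),[24,35),[23,34),[22,33),[21,32),[20,31); WM=27; [5,16) fires=5 [6,17) fires=5 [7,18) fires=5 [8,19) fires=6 [9,20) fires=6 [10,21) fires=6 [11,22) fires=5 [12,23) fires=5 [13,24) fires=4 [14,25) fires=3 [15,26) fires=3 [16,27) fires=4
i=12 t=32 v=3: → [32,43),[31,42),[30,41),[29,40),[28,39),[27,38),[26,37),[25,36),[24,35),[23,34),[22,33); WM=27
i=13 t=34 v=7: → [34,45),[33,44),[32,43),[31,42),[30,41),[29,40),[28,39),[27,38),[26,37),[25,36),[24,35); WM=27
i=14 t=36 v=6: → [36,47),[35,46),[34,45),[33,44),[32,43),[31,42),[30,41),[29,40),[28,39),[27,38),[26,37); WM=33; [17,28) fires=4 [18,29) fires=3 [19,30) fires=2 [20,31) fires=2 [21,32) fires=2 [22,33) fires=3
i=15 t=40 v=9: → [40,51),[39,50),[38,49),[37,48),[36,47),[35,46),[34,45),[33,44),[32,43),[31,42),[30,41); WM=33
i=16 t=44 v=1: → [44,55),[43,54),[42,53),[41,52),[40,51),[39,50),[38,49),[37,48),[36,47),[35,46),[34,45); WM=33
i=17 t=44 v=6: → [44,55),[43,54),[42,53),[41,52),[40,51),[39,50),[38,49),[37,48),[36,47),[35,46),[34,45); WM=41; [23,34) fires=3 [24,35) fires=4 [25,36) fires=4 [26,37) fires=5 [27,38) fires=4 [28,39) fires=4 [29,40) fires=4 [30,41) fires=5
i=18 t=50 v=1: → [50,61),[49,60),[48,59),[47,58),[46,57),[45,56),[44,55),[43,54),[42,53),[41,52),[40,51); WM=41
i=19 t=48 v=8: → [48,59),[47,58),[46,57),[45,56),[44,55),[43,54),[42,53),[41,52),[40,51),[39,50),[38,49); WM=41
i=20 t=52 v=5: → [52,63),[51,62),[50,61),[49,60),[48,59),[47,58),[46,57),[45,56),[44,55),[43,54),[42,53); WM=49; [31,42) fires=4 [32,43) fires=4 [33,44) fires=3 [34,45) fires=5 [35,46) fires=4 [36,47) fires=4 [37,48) fires=3 [38,49) fires=4
i=21 t=47 v=6: DROP (t<49-1); WM=49
i=22 t=54 v=4: → [54,65),[53,64),[52,63),[51,62),[50,61),[49,60),[48,59),[47,58),[46,57),[45,56),[44,55); WM=49
i=23 t=58 v=5: → [58,69),[57,68),[56,67),[55,66),[54,65),[53,64),[52,63),[51,62),[50,61),[49,60),[48,59); WM=55; [39,50) fires=4 [40,51) fires=5 [41,52) fires=4 [42,53) fires=5 [43,54) fires=5 [44,55) fires=6

1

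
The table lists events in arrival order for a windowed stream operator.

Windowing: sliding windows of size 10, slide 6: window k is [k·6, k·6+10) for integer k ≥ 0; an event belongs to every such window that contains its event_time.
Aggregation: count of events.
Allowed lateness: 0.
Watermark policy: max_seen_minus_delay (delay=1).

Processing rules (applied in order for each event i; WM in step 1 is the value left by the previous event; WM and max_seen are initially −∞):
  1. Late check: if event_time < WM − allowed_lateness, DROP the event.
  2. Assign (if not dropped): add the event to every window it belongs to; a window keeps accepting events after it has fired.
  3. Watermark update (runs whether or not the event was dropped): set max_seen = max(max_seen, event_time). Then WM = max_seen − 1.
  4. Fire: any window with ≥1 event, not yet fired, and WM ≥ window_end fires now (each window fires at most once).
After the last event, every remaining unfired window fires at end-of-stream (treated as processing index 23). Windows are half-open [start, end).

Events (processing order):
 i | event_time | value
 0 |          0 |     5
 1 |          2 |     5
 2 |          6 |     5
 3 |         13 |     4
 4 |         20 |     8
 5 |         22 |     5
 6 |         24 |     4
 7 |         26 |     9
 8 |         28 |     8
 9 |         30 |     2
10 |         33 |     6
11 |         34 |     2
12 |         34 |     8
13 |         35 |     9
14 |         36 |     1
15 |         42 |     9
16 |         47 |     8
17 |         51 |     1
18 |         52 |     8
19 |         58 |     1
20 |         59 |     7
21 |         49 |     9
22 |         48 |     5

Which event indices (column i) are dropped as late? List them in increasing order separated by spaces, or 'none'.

i=0 t=0 v=5: → [0,10); WM=-1
i=1 t=2 v=5: → [0,10); WM=1
i=2 t=6 v=5: → [6,16),[0,10); WM=5
i=3 t=13 v=4: → [12,22),[6,16); WM=12; [0,10) fires=3
i=4 t=20 v=8: → [18,28),[12,22); WM=19; [6,16) fires=2
i=5 t=22 v=5: → [18,28); WM=21
i=6 t=24 v=4: → [24,34),[18,28); WM=23; [12,22) fires=2
i=7 t=26 v=9: → [24,34),[18,28); WM=25
i=8 t=28 v=8: → [24,34); WM=27
i=9 t=30 v=2: → [30,40),[24,34); WM=29; [18,28) fires=4
i=10 t=33 v=6: → [30,40),[24,34); WM=32
i=11 t=34 v=2: → [30,40); WM=33
i=12 t=34 v=8: → [30,40); WM=33
i=13 t=35 v=9: → [30,40); WM=34; [24,34) fires=5
i=14 t=36 v=1: → [36,46),[30,40); WM=35
i=15 t=42 v=9: → [42,52),[36,46); WM=41; [30,40) fires=6
i=16 t=47 v=8: → [42,52); WM=46; [36,46) fires=2
i=17 t=51 v=1: → [48,58),[42,52); WM=50
i=18 t=52 v=8: → [48,58); WM=51
i=19 t=58 v=1: → [54,64); WM=57; [42,52) fires=3
i=20 t=59 v=7: → [54,64); WM=58; [48,58) fires=2
i=21 t=49 v=9: DROP (t<58-0); WM=58
i=22 t=48 v=5: DROP (t<58-0); WM=58

21 22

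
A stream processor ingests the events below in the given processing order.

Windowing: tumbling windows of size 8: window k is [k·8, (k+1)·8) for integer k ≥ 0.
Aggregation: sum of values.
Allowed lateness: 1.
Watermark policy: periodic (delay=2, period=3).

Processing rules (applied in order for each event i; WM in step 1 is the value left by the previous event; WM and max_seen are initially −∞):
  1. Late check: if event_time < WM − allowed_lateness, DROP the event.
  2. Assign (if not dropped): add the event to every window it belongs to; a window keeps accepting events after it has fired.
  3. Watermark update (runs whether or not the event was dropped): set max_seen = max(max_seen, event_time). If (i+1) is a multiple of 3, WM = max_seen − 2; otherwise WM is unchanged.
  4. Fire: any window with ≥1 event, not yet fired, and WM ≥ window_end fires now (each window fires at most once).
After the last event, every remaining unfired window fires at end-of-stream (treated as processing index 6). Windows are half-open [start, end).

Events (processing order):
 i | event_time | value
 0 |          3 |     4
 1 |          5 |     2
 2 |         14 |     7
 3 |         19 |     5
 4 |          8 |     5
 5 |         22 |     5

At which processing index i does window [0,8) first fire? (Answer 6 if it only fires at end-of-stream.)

i=0 t=3 v=4: → [0,8); WM=−∞
i=1 t=5 v=2: → [0,8); WM=−∞
i=2 t=14 v=7: → [8,16); WM=12; [0,8) fires=6
i=3 t=19 v=5: → [16,24); WM=12
i=4 t=8 v=5: DROP (t<12-1); WM=12
i=5 t=22 v=5: → [16,24); WM=20; [8,16) fires=7

2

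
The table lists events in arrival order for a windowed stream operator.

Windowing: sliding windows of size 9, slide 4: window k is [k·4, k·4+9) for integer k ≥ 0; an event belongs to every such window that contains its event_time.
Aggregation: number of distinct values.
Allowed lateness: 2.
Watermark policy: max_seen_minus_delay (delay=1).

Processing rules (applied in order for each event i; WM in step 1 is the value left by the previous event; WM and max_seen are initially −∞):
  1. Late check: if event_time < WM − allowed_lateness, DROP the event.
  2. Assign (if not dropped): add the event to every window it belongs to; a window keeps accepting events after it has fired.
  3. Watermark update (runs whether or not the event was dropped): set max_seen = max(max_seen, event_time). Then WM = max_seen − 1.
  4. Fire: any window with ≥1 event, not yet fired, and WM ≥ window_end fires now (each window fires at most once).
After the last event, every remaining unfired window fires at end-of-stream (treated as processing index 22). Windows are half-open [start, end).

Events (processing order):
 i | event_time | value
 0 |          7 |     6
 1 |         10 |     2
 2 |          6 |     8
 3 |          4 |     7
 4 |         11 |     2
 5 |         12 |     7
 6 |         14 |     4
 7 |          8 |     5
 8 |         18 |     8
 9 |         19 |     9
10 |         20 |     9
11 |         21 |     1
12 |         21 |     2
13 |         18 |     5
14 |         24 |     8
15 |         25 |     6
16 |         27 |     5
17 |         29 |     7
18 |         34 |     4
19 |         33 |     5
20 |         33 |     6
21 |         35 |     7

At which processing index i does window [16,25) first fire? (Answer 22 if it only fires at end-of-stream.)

16

i=0 t=7 v=6: → [4,13),[0,9); WM=6
i=1 t=10 v=2: → [8,17),[4,13); WM=9; [0,9) fires=1
i=2 t=6 v=8: DROP (t<9-2); WM=9
i=3 t=4 v=7: DROP (t<9-2); WM=9
i=4 t=11 v=2: → [8,17),[4,13); WM=10
i=5 t=12 v=7: → [12,21),[8,17),[4,13); WM=11
i=6 t=14 v=4: → [12,21),[8,17); WM=13; [4,13) fires=3
i=7 t=8 v=5: DROP (t<13-2); WM=13
i=8 t=18 v=8: → [16,25),[12,21); WM=17; [8,17) fires=3
i=9 t=19 v=9: → [16,25),[12,21); WM=18
i=10 t=20 v=9: → [20,29),[16,25),[12,21); WM=19
i=11 t=21 v=1: → [20,29),[16,25); WM=20
i=12 t=21 v=2: → [20,29),[16,25); WM=20
i=13 t=18 v=5: → [16,25),[12,21); WM=20
i=14 t=24 v=8: → [24,33),[20,29),[16,25); WM=23; [12,21) fires=5
i=15 t=25 v=6: → [24,33),[20,29); WM=24
i=16 t=27 v=5: → [24,33),[20,29); WM=26; [16,25) fires=5
i=17 t=29 v=7: → [28,37),[24,33); WM=28
i=18 t=34 v=4: → [32,41),[28,37); WM=33; [20,29) fires=6 [24,33) fires=4
i=19 t=33 v=5: → [32,41),[28,37); WM=33
i=20 t=33 v=6: → [32,41),[28,37); WM=33
i=21 t=35 v=7: → [32,41),[28,37); WM=34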